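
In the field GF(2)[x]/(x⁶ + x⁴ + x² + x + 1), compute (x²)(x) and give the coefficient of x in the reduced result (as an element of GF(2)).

Multiply in GF(2)[x]: (x²)·(x) = x³.
Reduced: x³.

0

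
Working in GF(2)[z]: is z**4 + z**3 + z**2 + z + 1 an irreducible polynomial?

Write P(z) = z**4 + z**3 + z**2 + z + 1.
Check for roots in GF(2): P(0) = 1; P(1) = 1.
No roots, so no linear factors.
Monic irreducibles of degree 2 over GF(2): z**2 + z + 1.
None of them divide P (all give nonzero remainder).
No irreducible factor of degree ≤ 2 exists, so P is irreducible over GF(2).

Yes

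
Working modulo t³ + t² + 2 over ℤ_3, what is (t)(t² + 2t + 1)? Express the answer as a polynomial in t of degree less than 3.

t^2 + t + 1

Multiply in ℤ_3[t]: (t)·(t² + 2t + 1) = t³ + 2t² + t.
Reduce using t³ ≡ 2t² + 1 (mod t³ + t² + 2).
Reduced: t² + t + 1.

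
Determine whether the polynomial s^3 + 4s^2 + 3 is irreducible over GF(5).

Yes

Write g(s) = s^3 + 4s^2 + 3.
Check for roots in GF(5): g(0) = 3; g(1) = 3; g(2) = 2; g(3) = 1; g(4) = 1.
No roots. A degree-3 polynomial over a field with no linear factor is irreducible.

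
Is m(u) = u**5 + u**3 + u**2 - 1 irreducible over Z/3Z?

Yes

Check for roots in Z/3Z: m(0) = 2; m(1) = 2; m(2) = 1.
No roots, so no linear factors.
Monic irreducibles of degree 2 over GF(3): u**2 + 1, u**2 + u - 1, u**2 - u - 1.
None of them divide m (all give nonzero remainder).
No irreducible factor of degree ≤ 2 exists, so m is irreducible over GF(3).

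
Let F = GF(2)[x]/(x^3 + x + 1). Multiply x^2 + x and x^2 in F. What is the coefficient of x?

Multiply in GF(2)[x]: (x^2 + x)·(x^2) = x^4 + x^3.
Reduce using x^3 ≡ x + 1 (mod x^3 + x + 1).
Reduced: x^2 + 1.

0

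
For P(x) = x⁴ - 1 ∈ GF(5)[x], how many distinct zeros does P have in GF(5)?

4

Evaluate at each of the 5 elements of GF(5):
P(0) = 4; P(1) = 0 → root; P(2) = 0 → root; P(3) = 0 → root; P(4) = 0 → root.
Roots: {1, 2, 3, 4}.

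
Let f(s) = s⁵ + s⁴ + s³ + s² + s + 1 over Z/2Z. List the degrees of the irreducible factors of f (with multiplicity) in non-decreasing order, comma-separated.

1, 2, 2

Roots in Z/2Z: f(0) = 1; f(1) = 0 → root.
Linear factors from roots: (s + 1).
Complete factorization: f(s) = (s + 1)·(s² + s + 1)^2.
Factor degrees with multiplicity: 1 + 2 + 2 = 5.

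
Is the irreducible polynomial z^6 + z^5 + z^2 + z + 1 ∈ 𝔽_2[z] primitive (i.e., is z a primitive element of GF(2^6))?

Write f(z) = z^6 + z^5 + z^2 + z + 1.
|GF(2^6)^×| = 2^6 − 1 = 63. Prime factorization: 63 = 3^2·7.
f is primitive ⇔ z has order 63 in GF(2)[z]/(f), i.e. z^(63/q) ≠ 1 for each prime q | 63.
z^(21) mod f = z^5 + z^3 + z^2.
z^(9) mod f = z^3 + z^2 + 1.
None equal 1, so z has full order 63; f is primitive.

Yes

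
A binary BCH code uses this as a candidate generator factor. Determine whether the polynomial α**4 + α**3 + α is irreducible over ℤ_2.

No

Write m(α) = α**4 + α**3 + α.
Check for roots in ℤ_2: m(0) = 0 → root; m(1) = 1.
m(0) = 0, so (α) divides m(α); m is reducible.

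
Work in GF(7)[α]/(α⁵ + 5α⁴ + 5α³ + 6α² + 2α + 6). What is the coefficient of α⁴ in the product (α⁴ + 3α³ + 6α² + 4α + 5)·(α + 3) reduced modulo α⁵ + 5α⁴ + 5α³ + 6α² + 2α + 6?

1

Multiply in GF(7)[α]: (α⁴ + 3α³ + 6α² + 4α + 5)·(α + 3) = α⁵ + 6α⁴ + α³ + α² + 3α + 1.
Reduce using α⁵ ≡ 2α⁴ + 2α³ + α² + 5α + 1 (mod α⁵ + 5α⁴ + 5α³ + 6α² + 2α + 6).
Reduced: α⁴ + 3α³ + 2α² + α + 2.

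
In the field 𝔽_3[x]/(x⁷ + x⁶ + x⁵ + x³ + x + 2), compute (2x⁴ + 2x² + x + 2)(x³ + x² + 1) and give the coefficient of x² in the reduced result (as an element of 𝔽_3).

1

Multiply in 𝔽_3[x]: (2x⁴ + 2x² + x + 2)·(x³ + x² + 1) = 2x⁷ + 2x⁶ + 2x⁵ + 2x⁴ + x² + x + 2.
Reduce using x⁷ ≡ 2x⁶ + 2x⁵ + 2x³ + 2x + 1 (mod x⁷ + x⁶ + x⁵ + x³ + x + 2).
Reduced: 2x⁴ + x³ + x² + 2x + 1.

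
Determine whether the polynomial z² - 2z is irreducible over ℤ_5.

No

Write P(z) = z² - 2z.
Check for roots in ℤ_5: P(0) = 0 → root; P(1) = 4; P(2) = 0 → root; P(3) = 3; P(4) = 3.
P(0) = 0, so (z) divides P(z); P is reducible.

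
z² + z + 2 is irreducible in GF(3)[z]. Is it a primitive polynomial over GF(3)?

Write f(z) = z² + z + 2.
|GF(3^2)^×| = 3^2 − 1 = 8. Prime factorization: 8 = 2^3.
f is primitive ⇔ z has order 8 in GF(3)[z]/(f), i.e. z^(8/q) ≠ 1 for each prime q | 8.
z^(4) mod f = 2.
None equal 1, so z has full order 8; f is primitive.

Yes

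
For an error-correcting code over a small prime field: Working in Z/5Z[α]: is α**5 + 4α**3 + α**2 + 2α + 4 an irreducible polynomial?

No

Write f(α) = α**5 + 4α**3 + α**2 + 2α + 4.
Check for roots in Z/5Z: f(0) = 4; f(1) = 2; f(2) = 1; f(3) = 0 → root; f(4) = 3.
f(3) = 0, so (α − 3) divides f(α); f is reducible.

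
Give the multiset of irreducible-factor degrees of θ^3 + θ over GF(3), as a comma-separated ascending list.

1, 2

Write f(θ) = θ^3 + θ.
Roots in GF(3): f(0) = 0 → root; f(1) = 2; f(2) = 1.
Linear factors from roots: (θ).
Complete factorization: f(θ) = (θ)·(θ^2 + 1).
Factor degrees with multiplicity: 1 + 2 = 3.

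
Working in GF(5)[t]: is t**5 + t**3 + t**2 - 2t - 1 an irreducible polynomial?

Write g(t) = t**5 + t**3 + t**2 - 2t - 1.
Check for roots in GF(5): g(0) = 4; g(1) = 0 → root; g(2) = 4; g(3) = 2; g(4) = 0 → root.
g(1) = 0, so (t − 1) divides g(t); g is reducible.

No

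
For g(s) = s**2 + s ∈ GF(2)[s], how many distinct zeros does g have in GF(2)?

2

Evaluate at each of the 2 elements of GF(2):
g(0) = 0 → root; g(1) = 0 → root.
Roots: {0, 1}.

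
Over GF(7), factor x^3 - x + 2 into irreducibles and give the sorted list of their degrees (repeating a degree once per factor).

Write f(x) = x^3 - x + 2.
Complete factorization: f(x) = (x^3 - x + 2).
Factor degrees with multiplicity: 3 = 3.

3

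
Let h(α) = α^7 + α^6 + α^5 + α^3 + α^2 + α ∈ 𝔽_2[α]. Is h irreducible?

No

Check for roots in 𝔽_2: h(0) = 0 → root; h(1) = 0 → root.
h(0) = 0, so (α) divides h(α); h is reducible.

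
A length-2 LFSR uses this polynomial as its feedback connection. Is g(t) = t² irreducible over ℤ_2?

Check for roots in ℤ_2: g(0) = 0 → root; g(1) = 1.
g(0) = 0, so (t) divides g(t); g is reducible.

No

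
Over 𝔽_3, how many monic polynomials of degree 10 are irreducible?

By the necklace-counting formula, N_3(10) = (1/10) Σ_{d|10} μ(10/d)·3^d.
Divisors of 10: 1, 2, 5, 10; μ(10/d) for each: 1, -1, -1, 1.
Σ = 3^1 − 3^2 − 3^5 + 3^10 = 58800.
N = 58800/10 = 5880.

5880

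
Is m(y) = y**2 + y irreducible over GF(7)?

No

Check for roots in GF(7): m(0) = 0 → root; m(1) = 2; m(2) = 6; m(3) = 5; m(4) = 6; m(5) = 2; m(6) = 0 → root.
m(0) = 0, so (y) divides m(y); m is reducible.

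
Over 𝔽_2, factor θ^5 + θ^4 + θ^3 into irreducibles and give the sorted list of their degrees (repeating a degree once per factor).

Write f(θ) = θ^5 + θ^4 + θ^3.
Roots in 𝔽_2: f(0) = 0 → root; f(1) = 1.
Linear factors from roots: (θ).
Complete factorization: f(θ) = (θ)^3·(θ^2 + θ + 1).
Factor degrees with multiplicity: 1 + 1 + 1 + 2 = 5.

1, 1, 1, 2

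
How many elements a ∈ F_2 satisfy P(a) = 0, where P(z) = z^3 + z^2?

Evaluate at each of the 2 elements of F_2:
P(0) = 0 → root; P(1) = 0 → root.
Roots: {0, 1}.

2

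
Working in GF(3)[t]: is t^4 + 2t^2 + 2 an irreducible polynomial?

Yes

Write P(t) = t^4 + 2t^2 + 2.
Check for roots in GF(3): P(0) = 2; P(1) = 2; P(2) = 2.
No roots, so no linear factors.
Monic irreducibles of degree 2 over GF(3): t^2 + 1, t^2 + t + 2, t^2 + 2t + 2.
None of them divide P (all give nonzero remainder).
No irreducible factor of degree ≤ 2 exists, so P is irreducible over GF(3).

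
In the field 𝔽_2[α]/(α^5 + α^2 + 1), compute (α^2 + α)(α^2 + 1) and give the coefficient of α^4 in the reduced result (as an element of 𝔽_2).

1

Multiply in 𝔽_2[α]: (α^2 + α)·(α^2 + 1) = α^4 + α^3 + α^2 + α.
Reduced: α^4 + α^3 + α^2 + α.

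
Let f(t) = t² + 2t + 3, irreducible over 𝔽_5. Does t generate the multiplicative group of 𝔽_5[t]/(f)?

Yes

|GF(5^2)^×| = 5^2 − 1 = 24. Prime factorization: 24 = 2^3·3.
f is primitive ⇔ t has order 24 in GF(5)[t]/(f), i.e. t^(24/q) ≠ 1 for each prime q | 24.
t^(12) mod f = 4.
t^(8) mod f = 4t + 1.
None equal 1, so t has full order 24; f is primitive.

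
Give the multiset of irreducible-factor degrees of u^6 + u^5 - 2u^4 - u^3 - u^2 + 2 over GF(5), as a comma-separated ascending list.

Write f(u) = u^6 + u^5 - 2u^4 - u^3 - u^2 + 2.
Roots in GF(5): f(0) = 2; f(1) = 0 → root; f(2) = 4; f(3) = 1; f(4) = 0 → root.
Linear factors from roots: (u - 1), (u + 1).
Complete factorization: f(u) = (u + 1)·(u - 1)·(u^2 + 2u - 1)·(u^2 - u + 2).
Factor degrees with multiplicity: 1 + 1 + 2 + 2 = 6.

1, 1, 2, 2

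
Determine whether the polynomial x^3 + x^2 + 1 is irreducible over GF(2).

Yes

Write f(x) = x^3 + x^2 + 1.
Check for roots in GF(2): f(0) = 1; f(1) = 1.
No roots. A degree-3 polynomial over a field with no linear factor is irreducible.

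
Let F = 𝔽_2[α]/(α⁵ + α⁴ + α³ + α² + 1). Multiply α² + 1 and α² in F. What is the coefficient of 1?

Multiply in 𝔽_2[α]: (α² + 1)·(α²) = α⁴ + α².
Reduced: α⁴ + α².

0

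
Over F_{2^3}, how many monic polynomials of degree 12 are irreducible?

5726600880

The number of monic irreducibles of degree 12 over GF(8) is (1/12)·Σ_{d∣12} μ(12/d) 8^d.
Divisors of 12: 1, 2, 3, 4, 6, 12; μ(12/d) for each: 0, 1, 0, -1, -1, 1.
Σ = 8^2 − 8^4 − 8^6 + 8^12 = 68719210560.
N = 68719210560/12 = 5726600880.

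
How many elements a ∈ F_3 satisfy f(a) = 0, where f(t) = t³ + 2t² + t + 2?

Evaluate at each of the 3 elements of F_3:
f(0) = 2; f(1) = 0 → root; f(2) = 2.
Roots: {1}.

1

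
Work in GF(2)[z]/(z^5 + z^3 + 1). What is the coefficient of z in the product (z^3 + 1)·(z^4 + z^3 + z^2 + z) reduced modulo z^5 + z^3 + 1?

0

Multiply in GF(2)[z]: (z^3 + 1)·(z^4 + z^3 + z^2 + z) = z^7 + z^6 + z^5 + z^3 + z^2 + z.
Reduce using z^5 ≡ z^3 + 1 (mod z^5 + z^3 + 1).
Reduced: z^4 + z^3.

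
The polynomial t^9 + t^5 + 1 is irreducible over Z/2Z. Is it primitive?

Write f(t) = t^9 + t^5 + 1.
|GF(2^9)^×| = 2^9 − 1 = 511. Prime factorization: 511 = 7·73.
f is primitive ⇔ t has order 511 in GF(2)[t]/(f), i.e. t^(511/q) ≠ 1 for each prime q | 511.
t^(73) mod f = t^8 + t^7 + t^4 + t + 1.
t^(7) mod f = t^7.
None equal 1, so t has full order 511; f is primitive.

Yes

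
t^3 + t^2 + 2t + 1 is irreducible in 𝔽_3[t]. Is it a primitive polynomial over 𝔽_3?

Write f(t) = t^3 + t^2 + 2t + 1.
|GF(3^3)^×| = 3^3 − 1 = 26. Prime factorization: 26 = 2·13.
f is primitive ⇔ t has order 26 in GF(3)[t]/(f), i.e. t^(26/q) ≠ 1 for each prime q | 26.
t^(13) mod f = 2.
t^(2) mod f = t^2.
None equal 1, so t has full order 26; f is primitive.

Yes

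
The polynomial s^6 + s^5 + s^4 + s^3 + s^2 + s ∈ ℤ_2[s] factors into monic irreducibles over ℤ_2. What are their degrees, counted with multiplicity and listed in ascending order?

1, 1, 2, 2

Write g(s) = s^6 + s^5 + s^4 + s^3 + s^2 + s.
Roots in ℤ_2: g(0) = 0 → root; g(1) = 0 → root.
Linear factors from roots: (s), (s + 1).
Complete factorization: g(s) = (s)·(s + 1)·(s^2 + s + 1)^2.
Factor degrees with multiplicity: 1 + 1 + 2 + 2 = 6.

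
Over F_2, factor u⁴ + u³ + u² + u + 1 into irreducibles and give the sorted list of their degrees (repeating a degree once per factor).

4

Write h(u) = u⁴ + u³ + u² + u + 1.
Roots in F_2: h(0) = 1; h(1) = 1.
Complete factorization: h(u) = (u⁴ + u³ + u² + u + 1).
Factor degrees with multiplicity: 4 = 4.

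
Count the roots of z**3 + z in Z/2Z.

2

Write f(z) = z**3 + z.
Evaluate at each of the 2 elements of Z/2Z:
f(0) = 0 → root; f(1) = 0 → root.
Roots: {0, 1}.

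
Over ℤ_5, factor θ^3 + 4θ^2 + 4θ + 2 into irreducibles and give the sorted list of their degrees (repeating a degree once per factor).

Write f(θ) = θ^3 + 4θ^2 + 4θ + 2.
Roots in ℤ_5: f(0) = 2; f(1) = 1; f(2) = 4; f(3) = 2; f(4) = 1.
Complete factorization: f(θ) = (θ^3 + 4θ^2 + 4θ + 2).
Factor degrees with multiplicity: 3 = 3.

3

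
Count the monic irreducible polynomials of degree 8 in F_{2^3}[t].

2096640

x^(8^8) − x is the product of all monic irreducibles of degree dividing 8; Möbius inversion gives N = (1/8) Σ μ(8/d)·8^d.
Divisors of 8: 1, 2, 4, 8; μ(8/d) for each: 0, 0, -1, 1.
Σ = − 8^4 + 8^8 = 16773120.
N = 16773120/8 = 2096640.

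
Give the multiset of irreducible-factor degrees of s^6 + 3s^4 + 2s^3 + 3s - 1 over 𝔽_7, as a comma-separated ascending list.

Write g(s) = s^6 + 3s^4 + 2s^3 + 3s - 1.
Linear factors from roots: (s - 2).
Complete factorization: g(s) = (s - 2)^2·(s^4 - 3s^3 + s^2 - 3s - 2).
Factor degrees with multiplicity: 1 + 1 + 4 = 6.

1, 1, 4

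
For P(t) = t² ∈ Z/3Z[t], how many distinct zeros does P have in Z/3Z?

Evaluate at each of the 3 elements of Z/3Z:
P(0) = 0 → root; P(1) = 1; P(2) = 1.
Roots: {0}.

1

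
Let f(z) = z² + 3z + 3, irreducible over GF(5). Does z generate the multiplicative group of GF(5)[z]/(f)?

|GF(5^2)^×| = 5^2 − 1 = 24. Prime factorization: 24 = 2^3·3.
f is primitive ⇔ z has order 24 in GF(5)[z]/(f), i.e. z^(24/q) ≠ 1 for each prime q | 24.
z^(12) mod f = 4.
z^(8) mod f = z + 1.
None equal 1, so z has full order 24; f is primitive.

Yes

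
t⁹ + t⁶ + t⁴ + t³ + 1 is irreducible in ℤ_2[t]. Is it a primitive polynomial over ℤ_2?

Write f(t) = t⁹ + t⁶ + t⁴ + t³ + 1.
|GF(2^9)^×| = 2^9 − 1 = 511. Prime factorization: 511 = 7·73.
f is primitive ⇔ t has order 511 in GF(2)[t]/(f), i.e. t^(511/q) ≠ 1 for each prime q | 511.
t^(73) mod f = t⁶ + t³ + t² + 1.
t^(7) mod f = t⁷.
None equal 1, so t has full order 511; f is primitive.

Yes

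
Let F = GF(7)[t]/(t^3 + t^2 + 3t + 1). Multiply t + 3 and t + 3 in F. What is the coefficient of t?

Multiply in GF(7)[t]: (t + 3)·(t + 3) = t^2 + 6t + 2.
Reduced: t^2 + 6t + 2.

6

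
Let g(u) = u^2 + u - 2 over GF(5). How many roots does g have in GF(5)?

2

Evaluate at each of the 5 elements of GF(5):
g(0) = 3; g(1) = 0 → root; g(2) = 4; g(3) = 0 → root; g(4) = 3.
Roots: {1, 3}.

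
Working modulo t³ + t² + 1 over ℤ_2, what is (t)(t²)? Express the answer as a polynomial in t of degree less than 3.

t^2 + 1

Multiply in ℤ_2[t]: (t)·(t²) = t³.
Reduce using t³ ≡ t² + 1 (mod t³ + t² + 1).
Reduced: t² + 1.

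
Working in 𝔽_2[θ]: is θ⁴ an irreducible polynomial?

No

Write P(θ) = θ⁴.
Check for roots in 𝔽_2: P(0) = 0 → root; P(1) = 1.
P(0) = 0, so (θ) divides P(θ); P is reducible.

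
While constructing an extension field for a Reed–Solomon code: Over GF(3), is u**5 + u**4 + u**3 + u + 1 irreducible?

Yes

Write g(u) = u**5 + u**4 + u**3 + u + 1.
Check for roots in GF(3): g(0) = 1; g(1) = 2; g(2) = 2.
No roots, so no linear factors.
Monic irreducibles of degree 2 over GF(3): u**2 + 1, u**2 + u + 2, u**2 + 2u + 2.
None of them divide g (all give nonzero remainder).
No irreducible factor of degree ≤ 2 exists, so g is irreducible over GF(3).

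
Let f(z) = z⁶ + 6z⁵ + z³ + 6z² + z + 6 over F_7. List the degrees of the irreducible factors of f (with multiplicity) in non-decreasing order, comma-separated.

Linear factors from roots: (z + 6).
Complete factorization: f(z) = (z + 6)·(z² + 4z + 6)·(z³ + 3z² + 3z + 6).
Factor degrees with multiplicity: 1 + 2 + 3 = 6.

1, 2, 3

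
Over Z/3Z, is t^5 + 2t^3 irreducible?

No

Write f(t) = t^5 + 2t^3.
Check for roots in Z/3Z: f(0) = 0 → root; f(1) = 0 → root; f(2) = 0 → root.
f(0) = 0, so (t) divides f(t); f is reducible.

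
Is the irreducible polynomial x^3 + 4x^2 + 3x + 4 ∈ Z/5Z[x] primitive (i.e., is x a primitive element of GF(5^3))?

Write f(x) = x^3 + 4x^2 + 3x + 4.
|GF(5^3)^×| = 5^3 − 1 = 124. Prime factorization: 124 = 2^2·31.
f is primitive ⇔ x has order 124 in GF(5)[x]/(f), i.e. x^(124/q) ≠ 1 for each prime q | 124.
x^(62) mod f = 1
x^(4) mod f = 3x^2 + 3x + 1.
Since x^(62) = 1, the order of x divides 62 < 124; not primitive.

No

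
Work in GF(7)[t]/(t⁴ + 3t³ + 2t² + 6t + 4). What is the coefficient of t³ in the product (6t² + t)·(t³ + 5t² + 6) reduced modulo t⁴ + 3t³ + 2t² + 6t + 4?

Multiply in GF(7)[t]: (6t² + t)·(t³ + 5t² + 6) = 6t⁵ + 3t⁴ + 5t³ + t² + 6t.
Reduce using t⁴ ≡ 4t³ + 5t² + t + 3 (mod t⁴ + 3t³ + 2t² + 6t + 4).
Reduced: 3t³ + 2t² + 2t + 4.

3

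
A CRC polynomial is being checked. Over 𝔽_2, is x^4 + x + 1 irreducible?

Yes

Write h(x) = x^4 + x + 1.
Check for roots in 𝔽_2: h(0) = 1; h(1) = 1.
No roots, so no linear factors.
Monic irreducibles of degree 2 over GF(2): x^2 + x + 1.
None of them divide h (all give nonzero remainder).
No irreducible factor of degree ≤ 2 exists, so h is irreducible over GF(2).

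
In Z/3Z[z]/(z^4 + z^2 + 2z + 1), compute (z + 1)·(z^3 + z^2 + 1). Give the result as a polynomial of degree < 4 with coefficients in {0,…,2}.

2z^3 + 2z

Multiply in Z/3Z[z]: (z + 1)·(z^3 + z^2 + 1) = z^4 + 2z^3 + z^2 + z + 1.
Reduce using z^4 ≡ 2z^2 + z + 2 (mod z^4 + z^2 + 2z + 1).
Reduced: 2z^3 + 2z.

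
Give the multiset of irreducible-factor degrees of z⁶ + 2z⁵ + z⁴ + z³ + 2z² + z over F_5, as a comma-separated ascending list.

1, 1, 1, 1, 2

Write h(z) = z⁶ + 2z⁵ + z⁴ + z³ + 2z² + z.
Roots in F_5: h(0) = 0 → root; h(1) = 3; h(2) = 2; h(3) = 4; h(4) = 0 → root.
Linear factors from roots: (z), (z + 1).
Complete factorization: h(z) = (z)·(z + 1)^3·(z² + 4z + 1).
Factor degrees with multiplicity: 1 + 1 + 1 + 1 + 2 = 6.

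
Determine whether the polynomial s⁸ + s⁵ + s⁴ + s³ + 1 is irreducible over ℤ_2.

Write m(s) = s⁸ + s⁵ + s⁴ + s³ + 1.
Check for roots in ℤ_2: m(0) = 1; m(1) = 1.
No roots, so no linear factors.
Monic irreducibles of degree 2 over GF(2): s² + s + 1.
None of them divide m (all give nonzero remainder).
Monic irreducibles of degree 3 over GF(2): s³ + s + 1, s³ + s² + 1.
None of them divide m (all give nonzero remainder).
Monic irreducibles of degree 4 over GF(2): s⁴ + s + 1, s⁴ + s³ + 1, s⁴ + s³ + s² + s + 1.
None of them divide m (all give nonzero remainder).
No irreducible factor of degree ≤ 4 exists, so m is irreducible over GF(2).

Yes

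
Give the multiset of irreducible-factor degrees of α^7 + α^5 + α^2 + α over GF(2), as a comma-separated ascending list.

Write g(α) = α^7 + α^5 + α^2 + α.
Roots in GF(2): g(0) = 0 → root; g(1) = 0 → root.
Linear factors from roots: (α), (α + 1).
Complete factorization: g(α) = (α)·(α + 1)·(α^2 + α + 1)·(α^3 + α + 1).
Factor degrees with multiplicity: 1 + 1 + 2 + 3 = 7.

1, 1, 2, 3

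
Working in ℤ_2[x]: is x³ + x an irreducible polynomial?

No

Write P(x) = x³ + x.
Check for roots in ℤ_2: P(0) = 0 → root; P(1) = 0 → root.
P(0) = 0, so (x) divides P(x); P is reducible.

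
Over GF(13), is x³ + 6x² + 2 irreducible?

Yes

Write g(x) = x³ + 6x² + 2.
Check each element of GF(13) for a root: g(0)=2, g(1)=9, g(2)=8, g(3)=5, g(4)=6, g(5)=4, g(6)=5, g(7)=2, g(8)=1, g(9)=8, g(10)=3, g(11)=5, g(12)=7.
No roots. A degree-3 polynomial over a field with no linear factor is irreducible.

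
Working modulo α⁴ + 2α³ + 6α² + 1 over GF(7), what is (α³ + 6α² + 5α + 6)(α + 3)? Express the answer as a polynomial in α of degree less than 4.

Multiply in GF(7)[α]: (α³ + 6α² + 5α + 6)·(α + 3) = α⁴ + 2α³ + 2α² + 4.
Reduce using α⁴ ≡ 5α³ + α² + 6 (mod α⁴ + 2α³ + 6α² + 1).
Reduced: 3α² + 3.

3α^2 + 3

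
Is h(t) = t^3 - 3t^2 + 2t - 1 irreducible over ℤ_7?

No

Check for roots in ℤ_7: h(0) = 6; h(1) = 6; h(2) = 6; h(3) = 5; h(4) = 2; h(5) = 3; h(6) = 0 → root.
h(6) = 0, so (t − 6) divides h(t); h is reducible.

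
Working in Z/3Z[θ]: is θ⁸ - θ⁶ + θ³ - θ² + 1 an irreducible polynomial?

Write h(θ) = θ⁸ - θ⁶ + θ³ - θ² + 1.
Check for roots in Z/3Z: h(0) = 1; h(1) = 1; h(2) = 2.
No roots, so no linear factors.
Monic irreducibles of degree 2 over GF(3): θ² + 1, θ² + θ - 1, θ² - θ - 1.
None of them divide h (all give nonzero remainder).
Degree-3 irreducible divisors: test the 8 monic irreducibles of degree 3 over GF(3).
None of them divide h (all give nonzero remainder).
Degree-4 irreducible divisors: test the 18 monic irreducibles of degree 4 over GF(3).
None of them divide h (all give nonzero remainder).
No irreducible factor of degree ≤ 4 exists, so h is irreducible over GF(3).

Yes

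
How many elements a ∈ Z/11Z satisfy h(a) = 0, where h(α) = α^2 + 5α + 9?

Evaluate at each of the 11 elements of Z/11Z:
h(0) = 9; h(1) = 4; h(2) = 1; h(3) = 0 → root; h(4) = 1; h(5) = 4; h(6) = 9; h(7) = 5; h(8) = 3; h(9) = 3; h(10) = 5.
Roots: {3}.

1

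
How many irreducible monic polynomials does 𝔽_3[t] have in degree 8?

810

By the necklace-counting formula, N_3(8) = (1/8) Σ_{d|8} μ(8/d)·3^d.
Divisors of 8: 1, 2, 4, 8; μ(8/d) for each: 0, 0, -1, 1.
Σ = − 3^4 + 3^8 = 6480.
N = 6480/8 = 810.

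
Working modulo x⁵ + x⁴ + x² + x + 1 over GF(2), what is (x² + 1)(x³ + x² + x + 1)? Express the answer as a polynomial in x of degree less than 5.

x^2

Multiply in GF(2)[x]: (x² + 1)·(x³ + x² + x + 1) = x⁵ + x⁴ + x + 1.
Reduce using x⁵ ≡ x⁴ + x² + x + 1 (mod x⁵ + x⁴ + x² + x + 1).
Reduced: x².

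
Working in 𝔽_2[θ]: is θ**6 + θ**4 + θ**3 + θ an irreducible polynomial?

No

Write P(θ) = θ**6 + θ**4 + θ**3 + θ.
Check for roots in 𝔽_2: P(0) = 0 → root; P(1) = 0 → root.
P(0) = 0, so (θ) divides P(θ); P is reducible.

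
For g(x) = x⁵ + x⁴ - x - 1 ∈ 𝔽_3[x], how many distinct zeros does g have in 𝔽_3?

Evaluate at each of the 3 elements of 𝔽_3:
g(0) = 2; g(1) = 0 → root; g(2) = 0 → root.
Roots: {1, 2}.

2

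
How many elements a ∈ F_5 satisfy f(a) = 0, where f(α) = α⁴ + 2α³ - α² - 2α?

Evaluate at each of the 5 elements of F_5:
f(0) = 0 → root; f(1) = 0 → root; f(2) = 4; f(3) = 0 → root; f(4) = 0 → root.
Roots: {0, 1, 3, 4}.

4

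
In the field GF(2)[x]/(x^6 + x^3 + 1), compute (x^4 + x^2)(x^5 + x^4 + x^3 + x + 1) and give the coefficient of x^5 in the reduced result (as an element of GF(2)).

1

Multiply in GF(2)[x]: (x^4 + x^2)·(x^5 + x^4 + x^3 + x + 1) = x^9 + x^8 + x^6 + x^4 + x^3 + x^2.
Reduce using x^6 ≡ x^3 + 1 (mod x^6 + x^3 + 1).
Reduced: x^5 + x^4.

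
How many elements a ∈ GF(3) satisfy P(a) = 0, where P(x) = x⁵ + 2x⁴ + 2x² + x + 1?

Evaluate at each of the 3 elements of GF(3):
P(0) = 1; P(1) = 1; P(2) = 0 → root.
Roots: {2}.

1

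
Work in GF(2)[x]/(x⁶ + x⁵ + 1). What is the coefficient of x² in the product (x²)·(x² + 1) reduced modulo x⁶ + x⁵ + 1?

1

Multiply in GF(2)[x]: (x²)·(x² + 1) = x⁴ + x².
Reduced: x⁴ + x².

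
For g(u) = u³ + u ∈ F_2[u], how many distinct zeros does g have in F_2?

2

Evaluate at each of the 2 elements of F_2:
g(0) = 0 → root; g(1) = 0 → root.
Roots: {0, 1}.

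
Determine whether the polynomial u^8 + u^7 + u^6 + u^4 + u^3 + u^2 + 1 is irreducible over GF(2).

Yes

Write m(u) = u^8 + u^7 + u^6 + u^4 + u^3 + u^2 + 1.
Check for roots in GF(2): m(0) = 1; m(1) = 1.
No roots, so no linear factors.
Monic irreducibles of degree 2 over GF(2): u^2 + u + 1.
None of them divide m (all give nonzero remainder).
Monic irreducibles of degree 3 over GF(2): u^3 + u + 1, u^3 + u^2 + 1.
None of them divide m (all give nonzero remainder).
Monic irreducibles of degree 4 over GF(2): u^4 + u + 1, u^4 + u^3 + 1, u^4 + u^3 + u^2 + u + 1.
None of them divide m (all give nonzero remainder).
No irreducible factor of degree ≤ 4 exists, so m is irreducible over GF(2).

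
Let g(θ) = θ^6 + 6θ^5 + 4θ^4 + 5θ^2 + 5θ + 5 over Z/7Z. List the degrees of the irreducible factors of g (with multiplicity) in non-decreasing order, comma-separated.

1, 1, 4

Linear factors from roots: (θ + 4), (θ + 2).
Complete factorization: g(θ) = (θ + 2)·(θ + 4)·(θ^4 + 3θ^2 + 3θ + 5).
Factor degrees with multiplicity: 1 + 1 + 4 = 6.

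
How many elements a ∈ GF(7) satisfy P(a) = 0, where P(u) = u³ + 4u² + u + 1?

3

Evaluate at each of the 7 elements of GF(7):
P(0) = 1; P(1) = 0 → root; P(2) = 6; P(3) = 4; P(4) = 0 → root; P(5) = 0 → root; P(6) = 3.
Roots: {1, 4, 5}.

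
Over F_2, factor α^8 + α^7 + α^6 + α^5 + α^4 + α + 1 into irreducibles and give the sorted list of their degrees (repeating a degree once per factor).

8

Write h(α) = α^8 + α^7 + α^6 + α^5 + α^4 + α + 1.
Roots in F_2: h(0) = 1; h(1) = 1.
Complete factorization: h(α) = (α^8 + α^7 + α^6 + α^5 + α^4 + α + 1).
Factor degrees with multiplicity: 8 = 8.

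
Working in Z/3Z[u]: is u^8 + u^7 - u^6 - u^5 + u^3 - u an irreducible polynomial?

Write P(u) = u^8 + u^7 - u^6 - u^5 + u^3 - u.
Check for roots in Z/3Z: P(0) = 0 → root; P(1) = 0 → root; P(2) = 0 → root.
P(0) = 0, so (u) divides P(u); P is reducible.

No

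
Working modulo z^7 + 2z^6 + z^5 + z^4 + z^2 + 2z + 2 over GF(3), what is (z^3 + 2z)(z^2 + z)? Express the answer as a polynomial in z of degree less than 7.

z^5 + z^4 + 2z^3 + 2z^2

Multiply in GF(3)[z]: (z^3 + 2z)·(z^2 + z) = z^5 + z^4 + 2z^3 + 2z^2.
Reduced: z^5 + z^4 + 2z^3 + 2z^2.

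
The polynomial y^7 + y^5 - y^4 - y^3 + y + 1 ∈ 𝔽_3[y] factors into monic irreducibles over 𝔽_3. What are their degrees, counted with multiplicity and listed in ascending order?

7

Write g(y) = y^7 + y^5 - y^4 - y^3 + y + 1.
Roots in 𝔽_3: g(0) = 1; g(1) = 2; g(2) = 1.
Complete factorization: g(y) = (y^7 + y^5 - y^4 - y^3 + y + 1).
Factor degrees with multiplicity: 7 = 7.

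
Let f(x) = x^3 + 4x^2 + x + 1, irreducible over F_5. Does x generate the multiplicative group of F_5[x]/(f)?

|GF(5^3)^×| = 5^3 − 1 = 124. Prime factorization: 124 = 2^2·31.
f is primitive ⇔ x has order 124 in GF(5)[x]/(f), i.e. x^(124/q) ≠ 1 for each prime q | 124.
x^(62) mod f = 1
x^(4) mod f = 3x + 4.
Since x^(62) = 1, the order of x divides 62 < 124; not primitive.

No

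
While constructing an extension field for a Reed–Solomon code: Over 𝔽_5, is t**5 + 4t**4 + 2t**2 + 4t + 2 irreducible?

Write h(t) = t**5 + 4t**4 + 2t**2 + 4t + 2.
Check for roots in 𝔽_5: h(0) = 2; h(1) = 3; h(2) = 4; h(3) = 4; h(4) = 3.
No roots, so no linear factors.
Degree-2 irreducible divisors: test the 10 monic irreducibles of degree 2 over GF(5).
None of them divide h (all give nonzero remainder).
No irreducible factor of degree ≤ 2 exists, so h is irreducible over GF(5).

Yes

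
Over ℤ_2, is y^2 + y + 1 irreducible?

Yes

Write g(y) = y^2 + y + 1.
Check for roots in ℤ_2: g(0) = 1; g(1) = 1.
No roots. A degree-2 polynomial over a field with no linear factor is irreducible.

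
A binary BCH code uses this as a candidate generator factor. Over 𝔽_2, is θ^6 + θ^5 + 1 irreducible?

Yes

Write h(θ) = θ^6 + θ^5 + 1.
Check for roots in 𝔽_2: h(0) = 1; h(1) = 1.
No roots, so no linear factors.
Monic irreducibles of degree 2 over GF(2): θ^2 + θ + 1.
None of them divide h (all give nonzero remainder).
Monic irreducibles of degree 3 over GF(2): θ^3 + θ + 1, θ^3 + θ^2 + 1.
None of them divide h (all give nonzero remainder).
No irreducible factor of degree ≤ 3 exists, so h is irreducible over GF(2).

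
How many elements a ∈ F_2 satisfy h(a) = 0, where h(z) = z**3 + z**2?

2

Evaluate at each of the 2 elements of F_2:
h(0) = 0 → root; h(1) = 0 → root.
Roots: {0, 1}.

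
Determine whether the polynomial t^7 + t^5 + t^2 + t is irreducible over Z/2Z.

No

Write m(t) = t^7 + t^5 + t^2 + t.
Check for roots in Z/2Z: m(0) = 0 → root; m(1) = 0 → root.
m(0) = 0, so (t) divides m(t); m is reducible.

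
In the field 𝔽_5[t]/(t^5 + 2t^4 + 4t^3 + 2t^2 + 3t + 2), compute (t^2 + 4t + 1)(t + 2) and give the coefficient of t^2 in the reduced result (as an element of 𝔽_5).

Multiply in 𝔽_5[t]: (t^2 + 4t + 1)·(t + 2) = t^3 + t^2 + 4t + 2.
Reduced: t^3 + t^2 + 4t + 2.

1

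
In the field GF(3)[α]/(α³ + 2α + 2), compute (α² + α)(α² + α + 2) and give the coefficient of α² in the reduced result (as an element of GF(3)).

Multiply in GF(3)[α]: (α² + α)·(α² + α + 2) = α⁴ + 2α³ + 2α.
Reduce using α³ ≡ α + 1 (mod α³ + 2α + 2).
Reduced: α² + 2α + 2.

1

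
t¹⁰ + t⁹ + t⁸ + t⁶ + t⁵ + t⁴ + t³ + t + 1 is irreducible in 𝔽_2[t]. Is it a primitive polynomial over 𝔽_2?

Write f(t) = t¹⁰ + t⁹ + t⁸ + t⁶ + t⁵ + t⁴ + t³ + t + 1.
|GF(2^10)^×| = 2^10 − 1 = 1023. Prime factorization: 1023 = 3·11·31.
f is primitive ⇔ t has order 1023 in GF(2)[t]/(f), i.e. t^(1023/q) ≠ 1 for each prime q | 1023.
t^(341) mod f = 1
t^(93) mod f = t⁹ + t⁸ + t⁶ + t² + 1.
t^(33) mod f = t⁹ + t⁶ + t⁵ + t⁴ + t.
Since t^(341) = 1, the order of t divides 341 < 1023; not primitive.

No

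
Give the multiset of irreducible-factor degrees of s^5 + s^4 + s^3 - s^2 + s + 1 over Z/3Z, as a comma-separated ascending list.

Write f(s) = s^5 + s^4 + s^3 - s^2 + s + 1.
Roots in Z/3Z: f(0) = 1; f(1) = 1; f(2) = 1.
Complete factorization: f(s) = (s^5 + s^4 + s^3 - s^2 + s + 1).
Factor degrees with multiplicity: 5 = 5.

5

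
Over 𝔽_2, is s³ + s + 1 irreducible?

Yes

Write P(s) = s³ + s + 1.
Check for roots in 𝔽_2: P(0) = 1; P(1) = 1.
No roots. A degree-3 polynomial over a field with no linear factor is irreducible.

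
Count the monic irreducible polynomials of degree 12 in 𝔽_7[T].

1153430600

Gauss's count: N_{7}(12) = (1/12) Σ_{d|12} μ(12/d)·7^d.
Divisors of 12: 1, 2, 3, 4, 6, 12; μ(12/d) for each: 0, 1, 0, -1, -1, 1.
Σ = 7^2 − 7^4 − 7^6 + 7^12 = 13841167200.
N = 13841167200/12 = 1153430600.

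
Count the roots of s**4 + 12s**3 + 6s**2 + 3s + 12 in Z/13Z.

4

Write h(s) = s**4 + 12s**3 + 6s**2 + 3s + 12.
Evaluate at each of the 13 elements of Z/13Z:
h(0) = 12; h(1) = 8; h(2) = 11; h(3) = 12; h(4) = 0 → root; h(5) = 1; h(6) = 0 → root; h(7) = 6; h(8) = 0 → root; h(9) = 0 → root; h(10) = 9; h(11) = 2; h(12) = 4.
Roots: {4, 6, 8, 9}.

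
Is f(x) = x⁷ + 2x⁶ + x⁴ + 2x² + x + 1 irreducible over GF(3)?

Check for roots in GF(3): f(0) = 1; f(1) = 2; f(2) = 1.
No roots, so no linear factors.
Monic irreducibles of degree 2 over GF(3): x² + 1, x² + x + 2, x² + 2x + 2.
None of them divide f (all give nonzero remainder).
Degree-3 irreducible divisors: test the 8 monic irreducibles of degree 3 over GF(3).
None of them divide f (all give nonzero remainder).
No irreducible factor of degree ≤ 3 exists, so f is irreducible over GF(3).

Yes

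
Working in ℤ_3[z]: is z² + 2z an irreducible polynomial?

No

Write f(z) = z² + 2z.
Check for roots in ℤ_3: f(0) = 0 → root; f(1) = 0 → root; f(2) = 2.
f(0) = 0, so (z) divides f(z); f is reducible.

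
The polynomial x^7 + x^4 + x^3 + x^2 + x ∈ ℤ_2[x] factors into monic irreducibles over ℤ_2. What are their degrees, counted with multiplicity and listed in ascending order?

1, 2, 4

Write g(x) = x^7 + x^4 + x^3 + x^2 + x.
Roots in ℤ_2: g(0) = 0 → root; g(1) = 1.
Linear factors from roots: (x).
Complete factorization: g(x) = (x)·(x^2 + x + 1)·(x^4 + x^3 + 1).
Factor degrees with multiplicity: 1 + 2 + 4 = 7.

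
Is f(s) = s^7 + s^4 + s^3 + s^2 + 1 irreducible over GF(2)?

Yes

Check for roots in GF(2): f(0) = 1; f(1) = 1.
No roots, so no linear factors.
Monic irreducibles of degree 2 over GF(2): s^2 + s + 1.
None of them divide f (all give nonzero remainder).
Monic irreducibles of degree 3 over GF(2): s^3 + s + 1, s^3 + s^2 + 1.
None of them divide f (all give nonzero remainder).
No irreducible factor of degree ≤ 3 exists, so f is irreducible over GF(2).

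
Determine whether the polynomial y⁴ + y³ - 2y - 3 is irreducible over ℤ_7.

Yes

Write m(y) = y⁴ + y³ - 2y - 3.
Check for roots in ℤ_7: m(0) = 4; m(1) = 4; m(2) = 3; m(3) = 1; m(4) = 1; m(5) = 2; m(6) = 6.
No roots, so no linear factors.
Degree-2 irreducible divisors: test the 21 monic irreducibles of degree 2 over GF(7).
None of them divide m (all give nonzero remainder).
No irreducible factor of degree ≤ 2 exists, so m is irreducible over GF(7).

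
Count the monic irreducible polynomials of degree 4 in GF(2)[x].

3

x^(2^4) − x is the product of all monic irreducibles of degree dividing 4; Möbius inversion gives N = (1/4) Σ μ(4/d)·2^d.
Divisors of 4: 1, 2, 4; μ(4/d) for each: 0, -1, 1.
Σ = − 2^2 + 2^4 = 12.
N = 12/4 = 3.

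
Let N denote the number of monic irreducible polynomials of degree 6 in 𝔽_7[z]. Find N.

By the necklace-counting formula, N_7(6) = (1/6) Σ_{d|6} μ(6/d)·7^d.
Divisors of 6: 1, 2, 3, 6; μ(6/d) for each: 1, -1, -1, 1.
Σ = 7^1 − 7^2 − 7^3 + 7^6 = 117264.
N = 117264/6 = 19544.

19544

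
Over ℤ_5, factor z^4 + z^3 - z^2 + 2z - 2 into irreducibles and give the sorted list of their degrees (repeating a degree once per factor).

1, 3

Write g(z) = z^4 + z^3 - z^2 + 2z - 2.
Roots in ℤ_5: g(0) = 3; g(1) = 1; g(2) = 2; g(3) = 3; g(4) = 0 → root.
Linear factors from roots: (z + 1).
Complete factorization: g(z) = (z + 1)·(z^3 - z - 2).
Factor degrees with multiplicity: 1 + 3 = 4.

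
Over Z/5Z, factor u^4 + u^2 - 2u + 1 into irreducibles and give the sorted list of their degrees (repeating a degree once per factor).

1, 1, 2

Write f(u) = u^4 + u^2 - 2u + 1.
Roots in Z/5Z: f(0) = 1; f(1) = 1; f(2) = 2; f(3) = 0 → root; f(4) = 0 → root.
Linear factors from roots: (u + 2), (u + 1).
Complete factorization: f(u) = (u + 1)·(u + 2)·(u^2 + 2u - 2).
Factor degrees with multiplicity: 1 + 1 + 2 = 4.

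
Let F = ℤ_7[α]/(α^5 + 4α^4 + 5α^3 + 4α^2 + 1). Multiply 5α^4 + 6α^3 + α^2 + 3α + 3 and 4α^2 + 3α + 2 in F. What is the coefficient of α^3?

5

Multiply in ℤ_7[α]: (5α^4 + 6α^3 + α^2 + 3α + 3)·(4α^2 + 3α + 2) = 6α^6 + 4α^5 + 4α^4 + 6α^3 + 2α^2 + α + 6.
Reduce using α^5 ≡ 3α^4 + 2α^3 + 3α^2 + 6 (mod α^5 + 4α^4 + 5α^3 + 4α^2 + 1).
Reduced: 5α^4 + 5α^3 + 5α^2 + 2α + 5.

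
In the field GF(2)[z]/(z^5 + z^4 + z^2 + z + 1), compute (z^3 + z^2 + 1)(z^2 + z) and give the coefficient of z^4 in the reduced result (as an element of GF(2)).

1

Multiply in GF(2)[z]: (z^3 + z^2 + 1)·(z^2 + z) = z^5 + z^3 + z^2 + z.
Reduce using z^5 ≡ z^4 + z^2 + z + 1 (mod z^5 + z^4 + z^2 + z + 1).
Reduced: z^4 + z^3 + 1.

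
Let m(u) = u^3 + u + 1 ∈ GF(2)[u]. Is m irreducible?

Check for roots in GF(2): m(0) = 1; m(1) = 1.
No roots. A degree-3 polynomial over a field with no linear factor is irreducible.

Yes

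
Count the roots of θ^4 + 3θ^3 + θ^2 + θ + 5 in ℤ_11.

4

Write g(θ) = θ^4 + 3θ^3 + θ^2 + θ + 5.
Evaluate at each of the 11 elements of ℤ_11:
g(0) = 5; g(1) = 0 → root; g(2) = 7; g(3) = 3; g(4) = 0 → root; g(5) = 1; g(6) = 0 → root; g(7) = 4; g(8) = 0 → root; g(9) = 10; g(10) = 3.
Roots: {1, 4, 6, 8}.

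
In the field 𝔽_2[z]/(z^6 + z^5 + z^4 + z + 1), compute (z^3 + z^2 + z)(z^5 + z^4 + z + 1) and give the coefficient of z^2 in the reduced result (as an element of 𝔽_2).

Multiply in 𝔽_2[z]: (z^3 + z^2 + z)·(z^5 + z^4 + z + 1) = z^8 + z^5 + z^4 + z.
Reduce using z^6 ≡ z^5 + z^4 + z + 1 (mod z^6 + z^5 + z^4 + z + 1).
Reduced: z^4 + z^3.

0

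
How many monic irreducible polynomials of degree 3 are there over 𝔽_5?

The number of monic irreducibles of degree 3 over GF(5) is (1/3)·Σ_{d∣3} μ(3/d) 5^d.
Divisors of 3: 1, 3; μ(3/d) for each: -1, 1.
Σ = − 5^1 + 5^3 = 120.
N = 120/3 = 40.

40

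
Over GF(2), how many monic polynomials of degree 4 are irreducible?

3

The number of monic irreducibles of degree 4 over GF(2) is (1/4)·Σ_{d∣4} μ(4/d) 2^d.
Divisors of 4: 1, 2, 4; μ(4/d) for each: 0, -1, 1.
Σ = − 2^2 + 2^4 = 12.
N = 12/4 = 3.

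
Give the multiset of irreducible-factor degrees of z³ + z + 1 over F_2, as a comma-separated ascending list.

Write g(z) = z³ + z + 1.
Roots in F_2: g(0) = 1; g(1) = 1.
Complete factorization: g(z) = (z³ + z + 1).
Factor degrees with multiplicity: 3 = 3.

3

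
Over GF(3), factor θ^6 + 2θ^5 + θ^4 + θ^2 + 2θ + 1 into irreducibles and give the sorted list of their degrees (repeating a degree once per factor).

Write h(θ) = θ^6 + 2θ^5 + θ^4 + θ^2 + 2θ + 1.
Roots in GF(3): h(0) = 1; h(1) = 2; h(2) = 0 → root.
Linear factors from roots: (θ + 1).
Complete factorization: h(θ) = (θ + 1)^2·(θ^2 + θ + 2)·(θ^2 + 2θ + 2).
Factor degrees with multiplicity: 1 + 1 + 2 + 2 = 6.

1, 1, 2, 2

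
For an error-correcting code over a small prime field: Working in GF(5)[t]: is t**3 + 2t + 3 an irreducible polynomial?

No

Write f(t) = t**3 + 2t + 3.
Check for roots in GF(5): f(0) = 3; f(1) = 1; f(2) = 0 → root; f(3) = 1; f(4) = 0 → root.
f(2) = 0, so (t − 2) divides f(t); f is reducible.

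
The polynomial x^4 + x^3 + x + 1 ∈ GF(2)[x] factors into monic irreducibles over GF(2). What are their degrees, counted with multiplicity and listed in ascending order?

1, 1, 2

Write g(x) = x^4 + x^3 + x + 1.
Roots in GF(2): g(0) = 1; g(1) = 0 → root.
Linear factors from roots: (x + 1).
Complete factorization: g(x) = (x + 1)^2·(x^2 + x + 1).
Factor degrees with multiplicity: 1 + 1 + 2 = 4.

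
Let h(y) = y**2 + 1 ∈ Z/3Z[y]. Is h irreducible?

Yes

Check for roots in Z/3Z: h(0) = 1; h(1) = 2; h(2) = 2.
No roots. A degree-2 polynomial over a field with no linear factor is irreducible.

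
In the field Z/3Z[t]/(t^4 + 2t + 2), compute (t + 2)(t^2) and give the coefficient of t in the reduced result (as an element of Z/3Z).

Multiply in Z/3Z[t]: (t + 2)·(t^2) = t^3 + 2t^2.
Reduced: t^3 + 2t^2.

0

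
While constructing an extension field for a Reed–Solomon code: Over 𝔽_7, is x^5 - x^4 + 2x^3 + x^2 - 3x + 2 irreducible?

Yes

Write P(x) = x^5 - x^4 + 2x^3 + x^2 - 3x + 2.
Check for roots in 𝔽_7: P(0) = 2; P(1) = 2; P(2) = 4; P(3) = 1; P(4) = 6; P(5) = 4; P(6) = 2.
No roots, so no linear factors.
Degree-2 irreducible divisors: test the 21 monic irreducibles of degree 2 over GF(7).
None of them divide P (all give nonzero remainder).
No irreducible factor of degree ≤ 2 exists, so P is irreducible over GF(7).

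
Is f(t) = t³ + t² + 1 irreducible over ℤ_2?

Check for roots in ℤ_2: f(0) = 1; f(1) = 1.
No roots. A degree-3 polynomial over a field with no linear factor is irreducible.

Yes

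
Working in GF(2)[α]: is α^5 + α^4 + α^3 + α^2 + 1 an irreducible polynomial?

Write m(α) = α^5 + α^4 + α^3 + α^2 + 1.
Check for roots in GF(2): m(0) = 1; m(1) = 1.
No roots, so no linear factors.
Monic irreducibles of degree 2 over GF(2): α^2 + α + 1.
None of them divide m (all give nonzero remainder).
No irreducible factor of degree ≤ 2 exists, so m is irreducible over GF(2).

Yes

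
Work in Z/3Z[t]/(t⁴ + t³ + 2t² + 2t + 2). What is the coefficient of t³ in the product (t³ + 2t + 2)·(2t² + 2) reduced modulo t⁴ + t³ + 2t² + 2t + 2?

1

Multiply in Z/3Z[t]: (t³ + 2t + 2)·(2t² + 2) = 2t⁵ + t² + t + 1.
Reduce using t⁴ ≡ 2t³ + t² + t + 1 (mod t⁴ + t³ + 2t² + 2t + 2).
Reduced: t³ + t² + t + 2.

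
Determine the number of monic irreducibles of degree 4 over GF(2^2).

60

x^(4^4) − x is the product of all monic irreducibles of degree dividing 4; Möbius inversion gives N = (1/4) Σ μ(4/d)·4^d.
Divisors of 4: 1, 2, 4; μ(4/d) for each: 0, -1, 1.
Σ = − 4^2 + 4^4 = 240.
N = 240/4 = 60.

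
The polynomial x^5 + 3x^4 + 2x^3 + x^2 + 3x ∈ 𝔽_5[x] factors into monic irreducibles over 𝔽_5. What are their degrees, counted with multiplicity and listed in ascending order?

Write g(x) = x^5 + 3x^4 + 2x^3 + x^2 + 3x.
Roots in 𝔽_5: g(0) = 0 → root; g(1) = 0 → root; g(2) = 1; g(3) = 3; g(4) = 3.
Linear factors from roots: (x), (x + 4).
Complete factorization: g(x) = (x)·(x + 4)·(x^3 + 4x^2 + x + 2).
Factor degrees with multiplicity: 1 + 1 + 3 = 5.

1, 1, 3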